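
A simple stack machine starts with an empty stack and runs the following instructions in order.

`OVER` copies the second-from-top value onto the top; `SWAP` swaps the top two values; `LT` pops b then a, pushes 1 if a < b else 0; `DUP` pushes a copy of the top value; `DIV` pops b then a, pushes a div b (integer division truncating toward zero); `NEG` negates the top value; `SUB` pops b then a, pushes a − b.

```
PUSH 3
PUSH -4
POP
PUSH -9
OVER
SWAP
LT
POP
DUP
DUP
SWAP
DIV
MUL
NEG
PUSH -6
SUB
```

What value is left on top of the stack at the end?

3

PUSH 3   [3]
PUSH -4  [3, -4]
POP      [3]
PUSH -9  [3, -9]
OVER     [3, -9, 3]
SWAP     [3, 3, -9]
LT       [3, 0]
POP      [3]
DUP      [3, 3]
DUP      [3, 3, 3]
SWAP     [3, 3, 3]
DIV      [3, 1]
MUL      [3]
NEG      [-3]
PUSH -6  [-3, -6]
SUB      [3]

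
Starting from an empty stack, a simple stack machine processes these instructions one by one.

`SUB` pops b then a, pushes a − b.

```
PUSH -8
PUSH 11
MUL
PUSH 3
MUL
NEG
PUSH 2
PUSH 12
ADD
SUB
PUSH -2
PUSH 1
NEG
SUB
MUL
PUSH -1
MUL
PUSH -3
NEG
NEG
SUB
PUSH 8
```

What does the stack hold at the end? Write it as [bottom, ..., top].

PUSH -8 → [-8]
PUSH 11 → [-8, 11]
MUL     → [-88]
PUSH 3  → [-88, 3]
MUL     → [-264]
NEG     → [264]
PUSH 2  → [264, 2]
PUSH 12 → [264, 2, 12]
ADD     → [264, 14]
SUB     → [250]
PUSH -2 → [250, -2]
PUSH 1  → [250, -2, 1]
NEG     → [250, -2, -1]
SUB     → [250, -1]
MUL     → [-250]
PUSH -1 → [-250, -1]
MUL     → [250]
PUSH -3 → [250, -3]
NEG     → [250, 3]
NEG     → [250, -3]
SUB     → [253]
PUSH 8  → [253, 8]

[253, 8]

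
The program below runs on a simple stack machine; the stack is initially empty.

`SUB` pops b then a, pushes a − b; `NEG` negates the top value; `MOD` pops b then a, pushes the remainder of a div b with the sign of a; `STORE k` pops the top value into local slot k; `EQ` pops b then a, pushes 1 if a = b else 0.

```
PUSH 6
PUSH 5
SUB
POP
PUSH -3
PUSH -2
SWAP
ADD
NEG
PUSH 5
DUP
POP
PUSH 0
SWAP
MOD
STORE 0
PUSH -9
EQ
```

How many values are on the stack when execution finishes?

PUSH 6   [6]
PUSH 5   [6, 5]
SUB      [1]
POP      []
PUSH -3  [-3]
PUSH -2  [-3, -2]
SWAP     [-2, -3]
ADD      [-5]
NEG      [5]
PUSH 5   [5, 5]
DUP      [5, 5, 5]
POP      [5, 5]
PUSH 0   [5, 5, 0]
SWAP     [5, 0, 5]
MOD      [5, 0]
STORE 0  [5]
PUSH -9  [5, -9]
EQ       [0]

1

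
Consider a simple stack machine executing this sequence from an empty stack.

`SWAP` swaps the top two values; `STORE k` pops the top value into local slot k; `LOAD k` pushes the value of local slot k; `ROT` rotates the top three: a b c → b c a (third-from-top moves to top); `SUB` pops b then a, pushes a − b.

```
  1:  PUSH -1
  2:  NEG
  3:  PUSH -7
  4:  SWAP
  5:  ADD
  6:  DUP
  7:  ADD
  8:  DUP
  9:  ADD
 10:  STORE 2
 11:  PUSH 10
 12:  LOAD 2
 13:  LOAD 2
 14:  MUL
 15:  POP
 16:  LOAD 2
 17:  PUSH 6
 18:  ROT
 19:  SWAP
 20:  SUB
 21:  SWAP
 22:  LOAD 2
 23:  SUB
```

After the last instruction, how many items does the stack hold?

2

PUSH -1 -> -1
NEG     -> 1
PUSH -7 -> 1 -7
SWAP    -> -7 1
ADD     -> -6
DUP     -> -6 -6
ADD     -> -12
DUP     -> -12 -12
ADD     -> -24
STORE 2 -> (empty)
PUSH 10 -> 10
LOAD 2  -> 10 -24
LOAD 2  -> 10 -24 -24
MUL     -> 10 576
POP     -> 10
LOAD 2  -> 10 -24
PUSH 6  -> 10 -24 6
ROT     -> -24 6 10
SWAP    -> -24 10 6
SUB     -> -24 4
SWAP    -> 4 -24
LOAD 2  -> 4 -24 -24
SUB     -> 4 0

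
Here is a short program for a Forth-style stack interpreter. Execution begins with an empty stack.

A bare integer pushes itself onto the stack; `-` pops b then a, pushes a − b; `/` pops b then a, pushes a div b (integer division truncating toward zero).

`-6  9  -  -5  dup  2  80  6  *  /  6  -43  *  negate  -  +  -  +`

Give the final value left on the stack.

-6      [-6]
9       [-6, 9]
-       [-15]
-5      [-15, -5]
dup     [-15, -5, -5]
2       [-15, -5, -5, 2]
80      [-15, -5, -5, 2, 80]
6       [-15, -5, -5, 2, 80, 6]
*       [-15, -5, -5, 2, 480]
/       [-15, -5, -5, 0]
6       [-15, -5, -5, 0, 6]
-43     [-15, -5, -5, 0, 6, -43]
*       [-15, -5, -5, 0, -258]
negate  [-15, -5, -5, 0, 258]
-       [-15, -5, -5, -258]
+       [-15, -5, -263]
-       [-15, 258]
+       [243]

243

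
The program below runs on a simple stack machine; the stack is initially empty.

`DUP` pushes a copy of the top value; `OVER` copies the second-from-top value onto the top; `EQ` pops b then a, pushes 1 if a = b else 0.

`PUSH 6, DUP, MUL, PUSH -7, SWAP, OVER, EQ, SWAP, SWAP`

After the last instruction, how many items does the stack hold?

2

PUSH 6  → [6]
DUP     → [6, 6]
MUL     → [36]
PUSH -7 → [36, -7]
SWAP    → [-7, 36]
OVER    → [-7, 36, -7]
EQ      → [-7, 0]
SWAP    → [0, -7]
SWAP    → [-7, 0]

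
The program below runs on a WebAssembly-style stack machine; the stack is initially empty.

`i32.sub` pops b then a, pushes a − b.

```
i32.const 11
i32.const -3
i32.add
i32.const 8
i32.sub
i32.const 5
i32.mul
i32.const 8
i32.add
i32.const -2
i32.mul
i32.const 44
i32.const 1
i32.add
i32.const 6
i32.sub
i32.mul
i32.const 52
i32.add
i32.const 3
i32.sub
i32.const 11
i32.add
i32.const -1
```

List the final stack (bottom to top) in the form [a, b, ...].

i32.const 11 : [11]
i32.const -3 : [11, -3]
i32.add      : [8]
i32.const 8  : [8, 8]
i32.sub      : [0]
i32.const 5  : [0, 5]
i32.mul      : [0]
i32.const 8  : [0, 8]
i32.add      : [8]
i32.const -2 : [8, -2]
i32.mul      : [-16]
i32.const 44 : [-16, 44]
i32.const 1  : [-16, 44, 1]
i32.add      : [-16, 45]
i32.const 6  : [-16, 45, 6]
i32.sub      : [-16, 39]
i32.mul      : [-624]
i32.const 52 : [-624, 52]
i32.add      : [-572]
i32.const 3  : [-572, 3]
i32.sub      : [-575]
i32.const 11 : [-575, 11]
i32.add      : [-564]
i32.const -1 : [-564, -1]

[-564, -1]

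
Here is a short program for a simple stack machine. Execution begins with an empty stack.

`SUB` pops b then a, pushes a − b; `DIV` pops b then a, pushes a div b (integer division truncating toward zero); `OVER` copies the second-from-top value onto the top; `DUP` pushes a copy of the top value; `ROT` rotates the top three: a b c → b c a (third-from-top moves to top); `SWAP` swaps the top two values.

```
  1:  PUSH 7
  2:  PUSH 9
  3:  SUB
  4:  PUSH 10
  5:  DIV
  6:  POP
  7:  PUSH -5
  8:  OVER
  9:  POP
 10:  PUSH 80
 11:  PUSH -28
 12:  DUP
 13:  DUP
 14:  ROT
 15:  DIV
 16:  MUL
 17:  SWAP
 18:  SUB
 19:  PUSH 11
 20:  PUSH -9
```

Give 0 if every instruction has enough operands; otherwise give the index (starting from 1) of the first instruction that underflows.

PUSH 7  : [7]
PUSH 9  : [7, 9]
SUB     : [-2]
PUSH 10 : [-2, 10]
DIV     : [0]
POP     : []
PUSH -5 : [-5]
OVER  — needs 2 operands, stack has 1 → underflow

8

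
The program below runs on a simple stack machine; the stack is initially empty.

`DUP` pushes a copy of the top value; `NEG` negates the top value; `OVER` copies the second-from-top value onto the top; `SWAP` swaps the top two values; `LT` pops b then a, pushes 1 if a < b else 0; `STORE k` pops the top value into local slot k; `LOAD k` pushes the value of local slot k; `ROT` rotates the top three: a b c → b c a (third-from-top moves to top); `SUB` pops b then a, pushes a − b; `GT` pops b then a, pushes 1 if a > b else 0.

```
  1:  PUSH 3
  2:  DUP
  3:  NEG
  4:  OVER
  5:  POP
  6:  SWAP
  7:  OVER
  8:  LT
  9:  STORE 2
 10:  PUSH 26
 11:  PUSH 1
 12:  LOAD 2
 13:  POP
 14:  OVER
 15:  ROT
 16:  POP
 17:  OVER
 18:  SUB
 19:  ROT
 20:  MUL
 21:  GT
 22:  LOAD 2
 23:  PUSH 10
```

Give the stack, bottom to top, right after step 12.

PUSH 3  -> [3]
DUP     -> [3, 3]
NEG     -> [3, -3]
OVER    -> [3, -3, 3]
POP     -> [3, -3]
SWAP    -> [-3, 3]
OVER    -> [-3, 3, -3]
LT      -> [-3, 0]
STORE 2 -> [-3]
PUSH 26 -> [-3, 26]
PUSH 1  -> [-3, 26, 1]
LOAD 2  -> [-3, 26, 1, 0]

[-3, 26, 1, 0]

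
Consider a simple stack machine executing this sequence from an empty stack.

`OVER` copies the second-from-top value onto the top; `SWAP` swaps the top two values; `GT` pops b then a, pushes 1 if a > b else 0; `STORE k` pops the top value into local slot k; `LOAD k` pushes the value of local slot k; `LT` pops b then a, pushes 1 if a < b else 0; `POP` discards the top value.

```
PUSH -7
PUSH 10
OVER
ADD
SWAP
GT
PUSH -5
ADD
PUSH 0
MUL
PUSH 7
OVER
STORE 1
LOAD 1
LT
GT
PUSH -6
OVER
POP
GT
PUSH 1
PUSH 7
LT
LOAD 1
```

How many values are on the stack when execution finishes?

3

PUSH -7 → -7
PUSH 10 → -7 10
OVER    → -7 10 -7
ADD     → -7 3
SWAP    → 3 -7
GT      → 1
PUSH -5 → 1 -5
ADD     → -4
PUSH 0  → -4 0
MUL     → 0
PUSH 7  → 0 7
OVER    → 0 7 0
STORE 1 → 0 7
LOAD 1  → 0 7 0
LT      → 0 0
GT      → 0
PUSH -6 → 0 -6
OVER    → 0 -6 0
POP     → 0 -6
GT      → 1
PUSH 1  → 1 1
PUSH 7  → 1 1 7
LT      → 1 1
LOAD 1  → 1 1 0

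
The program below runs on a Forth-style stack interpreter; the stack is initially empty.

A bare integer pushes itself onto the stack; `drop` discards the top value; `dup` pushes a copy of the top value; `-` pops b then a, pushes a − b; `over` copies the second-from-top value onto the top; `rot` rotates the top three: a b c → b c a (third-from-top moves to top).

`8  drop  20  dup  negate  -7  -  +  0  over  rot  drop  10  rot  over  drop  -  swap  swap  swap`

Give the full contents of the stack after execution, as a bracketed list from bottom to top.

8       [8]
drop    []
20      [20]
dup     [20, 20]
negate  [20, -20]
-7      [20, -20, -7]
-       [20, -13]
+       [7]
0       [7, 0]
over    [7, 0, 7]
rot     [0, 7, 7]
drop    [0, 7]
10      [0, 7, 10]
rot     [7, 10, 0]
over    [7, 10, 0, 10]
drop    [7, 10, 0]
-       [7, 10]
swap    [10, 7]
swap    [7, 10]
swap    [10, 7]

[10, 7]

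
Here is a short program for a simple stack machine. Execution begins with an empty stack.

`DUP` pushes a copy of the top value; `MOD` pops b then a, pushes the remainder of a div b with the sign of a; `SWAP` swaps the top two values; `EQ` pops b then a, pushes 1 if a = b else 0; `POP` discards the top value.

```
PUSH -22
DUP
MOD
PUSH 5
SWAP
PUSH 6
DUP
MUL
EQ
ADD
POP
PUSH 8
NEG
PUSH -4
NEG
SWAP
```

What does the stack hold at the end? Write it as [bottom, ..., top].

PUSH -22 → [-22]
DUP      → [-22, -22]
MOD      → [0]
PUSH 5   → [0, 5]
SWAP     → [5, 0]
PUSH 6   → [5, 0, 6]
DUP      → [5, 0, 6, 6]
MUL      → [5, 0, 36]
EQ       → [5, 0]
ADD      → [5]
POP      → []
PUSH 8   → [8]
NEG      → [-8]
PUSH -4  → [-8, -4]
NEG      → [-8, 4]
SWAP     → [4, -8]

[4, -8]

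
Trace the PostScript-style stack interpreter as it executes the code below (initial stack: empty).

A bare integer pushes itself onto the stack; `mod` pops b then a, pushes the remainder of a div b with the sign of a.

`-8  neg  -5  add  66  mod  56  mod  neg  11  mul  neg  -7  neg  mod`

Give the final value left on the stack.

5

-8  : [-8]
neg : [8]
-5  : [8, -5]
add : [3]
66  : [3, 66]
mod : [3]
56  : [3, 56]
mod : [3]
neg : [-3]
11  : [-3, 11]
mul : [-33]
neg : [33]
-7  : [33, -7]
neg : [33, 7]
mod : [5]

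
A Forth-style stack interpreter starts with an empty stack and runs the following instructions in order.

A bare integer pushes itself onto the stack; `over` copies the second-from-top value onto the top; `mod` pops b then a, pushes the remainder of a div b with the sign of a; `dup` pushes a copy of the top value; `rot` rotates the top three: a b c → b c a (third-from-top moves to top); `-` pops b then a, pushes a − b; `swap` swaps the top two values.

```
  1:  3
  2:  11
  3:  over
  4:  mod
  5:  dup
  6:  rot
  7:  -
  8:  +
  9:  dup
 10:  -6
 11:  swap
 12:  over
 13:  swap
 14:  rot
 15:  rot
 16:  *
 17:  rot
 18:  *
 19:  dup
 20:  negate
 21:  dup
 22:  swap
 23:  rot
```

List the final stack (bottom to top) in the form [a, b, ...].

3      → [3]
11     → [3, 11]
over   → [3, 11, 3]
mod    → [3, 2]
dup    → [3, 2, 2]
rot    → [2, 2, 3]
-      → [2, -1]
+      → [1]
dup    → [1, 1]
-6     → [1, 1, -6]
swap   → [1, -6, 1]
over   → [1, -6, 1, -6]
swap   → [1, -6, -6, 1]
rot    → [1, -6, 1, -6]
rot    → [1, 1, -6, -6]
*      → [1, 1, 36]
rot    → [1, 36, 1]
*      → [1, 36]
dup    → [1, 36, 36]
negate → [1, 36, -36]
dup    → [1, 36, -36, -36]
swap   → [1, 36, -36, -36]
rot    → [1, -36, -36, 36]

[1, -36, -36, 36]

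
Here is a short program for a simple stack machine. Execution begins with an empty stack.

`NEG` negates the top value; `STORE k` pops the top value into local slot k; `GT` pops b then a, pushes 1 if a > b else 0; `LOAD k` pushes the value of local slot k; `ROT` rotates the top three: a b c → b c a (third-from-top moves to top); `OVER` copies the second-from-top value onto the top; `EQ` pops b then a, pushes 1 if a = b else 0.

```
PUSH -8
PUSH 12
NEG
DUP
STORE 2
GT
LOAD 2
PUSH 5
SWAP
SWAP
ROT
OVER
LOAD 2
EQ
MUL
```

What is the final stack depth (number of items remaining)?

3

PUSH -8 -> -8
PUSH 12 -> -8 12
NEG     -> -8 -12
DUP     -> -8 -12 -12
STORE 2 -> -8 -12
GT      -> 1
LOAD 2  -> 1 -12
PUSH 5  -> 1 -12 5
SWAP    -> 1 5 -12
SWAP    -> 1 -12 5
ROT     -> -12 5 1
OVER    -> -12 5 1 5
LOAD 2  -> -12 5 1 5 -12
EQ      -> -12 5 1 0
MUL     -> -12 5 0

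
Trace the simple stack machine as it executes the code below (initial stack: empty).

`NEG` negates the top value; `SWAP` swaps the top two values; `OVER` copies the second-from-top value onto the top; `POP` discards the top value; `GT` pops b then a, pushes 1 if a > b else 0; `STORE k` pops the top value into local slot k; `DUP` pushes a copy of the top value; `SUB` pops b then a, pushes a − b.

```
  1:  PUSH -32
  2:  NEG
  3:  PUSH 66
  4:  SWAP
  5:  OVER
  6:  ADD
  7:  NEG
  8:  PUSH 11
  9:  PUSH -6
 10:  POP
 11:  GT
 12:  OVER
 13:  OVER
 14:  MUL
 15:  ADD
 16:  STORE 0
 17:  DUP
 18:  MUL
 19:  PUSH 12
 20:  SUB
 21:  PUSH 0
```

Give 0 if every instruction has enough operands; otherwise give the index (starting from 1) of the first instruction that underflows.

PUSH -32  [-32]
NEG       [32]
PUSH 66   [32, 66]
SWAP      [66, 32]
OVER      [66, 32, 66]
ADD       [66, 98]
NEG       [66, -98]
PUSH 11   [66, -98, 11]
PUSH -6   [66, -98, 11, -6]
POP       [66, -98, 11]
GT        [66, 0]
OVER      [66, 0, 66]
OVER      [66, 0, 66, 0]
MUL       [66, 0, 0]
ADD       [66, 0]
STORE 0   [66]
DUP       [66, 66]
MUL       [4356]
PUSH 12   [4356, 12]
SUB       [4344]
PUSH 0    [4344, 0]

0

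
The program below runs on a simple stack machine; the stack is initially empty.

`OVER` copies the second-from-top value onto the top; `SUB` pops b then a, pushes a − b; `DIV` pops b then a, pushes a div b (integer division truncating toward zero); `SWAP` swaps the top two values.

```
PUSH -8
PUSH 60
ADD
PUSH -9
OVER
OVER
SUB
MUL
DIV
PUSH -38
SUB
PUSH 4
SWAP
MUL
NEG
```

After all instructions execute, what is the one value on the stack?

-152

PUSH -8  → [-8]
PUSH 60  → [-8, 60]
ADD      → [52]
PUSH -9  → [52, -9]
OVER     → [52, -9, 52]
OVER     → [52, -9, 52, -9]
SUB      → [52, -9, 61]
MUL      → [52, -549]
DIV      → [0]
PUSH -38 → [0, -38]
SUB      → [38]
PUSH 4   → [38, 4]
SWAP     → [4, 38]
MUL      → [152]
NEG      → [-152]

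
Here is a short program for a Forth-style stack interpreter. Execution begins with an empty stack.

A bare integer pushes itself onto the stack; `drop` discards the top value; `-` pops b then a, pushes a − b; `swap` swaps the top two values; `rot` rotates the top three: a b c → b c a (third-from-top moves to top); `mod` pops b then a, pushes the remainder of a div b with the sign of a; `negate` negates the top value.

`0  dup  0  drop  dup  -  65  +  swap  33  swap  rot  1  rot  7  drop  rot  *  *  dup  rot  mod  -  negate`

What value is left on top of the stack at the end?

0      → [0]
dup    → [0, 0]
0      → [0, 0, 0]
drop   → [0, 0]
dup    → [0, 0, 0]
-      → [0, 0]
65     → [0, 0, 65]
+      → [0, 65]
swap   → [65, 0]
33     → [65, 0, 33]
swap   → [65, 33, 0]
rot    → [33, 0, 65]
1      → [33, 0, 65, 1]
rot    → [33, 65, 1, 0]
7      → [33, 65, 1, 0, 7]
drop   → [33, 65, 1, 0]
rot    → [33, 1, 0, 65]
*      → [33, 1, 0]
*      → [33, 0]
dup    → [33, 0, 0]
rot    → [0, 0, 33]
mod    → [0, 0]
-      → [0]
negate → [0]

0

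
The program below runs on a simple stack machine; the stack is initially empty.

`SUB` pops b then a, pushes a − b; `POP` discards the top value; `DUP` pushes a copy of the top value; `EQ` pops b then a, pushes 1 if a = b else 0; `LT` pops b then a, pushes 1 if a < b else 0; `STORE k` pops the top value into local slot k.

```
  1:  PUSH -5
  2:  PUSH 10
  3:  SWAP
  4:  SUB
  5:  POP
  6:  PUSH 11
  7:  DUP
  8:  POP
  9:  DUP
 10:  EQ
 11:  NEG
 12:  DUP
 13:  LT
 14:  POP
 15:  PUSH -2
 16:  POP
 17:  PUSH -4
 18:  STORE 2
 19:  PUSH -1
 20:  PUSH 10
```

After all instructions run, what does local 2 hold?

PUSH -5  [-5]
PUSH 10  [-5, 10]
SWAP     [10, -5]
SUB      [15]
POP      []
PUSH 11  [11]
DUP      [11, 11]
POP      [11]
DUP      [11, 11]
EQ       [1]
NEG      [-1]
DUP      [-1, -1]
LT       [0]
POP      []
PUSH -2  [-2]
POP      []
PUSH -4  [-4]
STORE 2  []
PUSH -1  [-1]
PUSH 10  [-1, 10]

-4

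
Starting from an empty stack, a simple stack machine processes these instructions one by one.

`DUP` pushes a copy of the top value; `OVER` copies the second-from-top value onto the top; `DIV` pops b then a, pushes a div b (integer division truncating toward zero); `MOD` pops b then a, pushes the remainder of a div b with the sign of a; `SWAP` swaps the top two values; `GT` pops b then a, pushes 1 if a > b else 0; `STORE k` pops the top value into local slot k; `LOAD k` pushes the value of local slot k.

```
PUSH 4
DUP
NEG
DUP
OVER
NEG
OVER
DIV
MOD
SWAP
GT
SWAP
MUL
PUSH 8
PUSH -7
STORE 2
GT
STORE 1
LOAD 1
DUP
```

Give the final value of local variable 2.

-7

PUSH 4  → [4]
DUP     → [4, 4]
NEG     → [4, -4]
DUP     → [4, -4, -4]
OVER    → [4, -4, -4, -4]
NEG     → [4, -4, -4, 4]
OVER    → [4, -4, -4, 4, -4]
DIV     → [4, -4, -4, -1]
MOD     → [4, -4, 0]
SWAP    → [4, 0, -4]
GT      → [4, 1]
SWAP    → [1, 4]
MUL     → [4]
PUSH 8  → [4, 8]
PUSH -7 → [4, 8, -7]
STORE 2 → [4, 8]
GT      → [0]
STORE 1 → []
LOAD 1  → [0]
DUP     → [0, 0]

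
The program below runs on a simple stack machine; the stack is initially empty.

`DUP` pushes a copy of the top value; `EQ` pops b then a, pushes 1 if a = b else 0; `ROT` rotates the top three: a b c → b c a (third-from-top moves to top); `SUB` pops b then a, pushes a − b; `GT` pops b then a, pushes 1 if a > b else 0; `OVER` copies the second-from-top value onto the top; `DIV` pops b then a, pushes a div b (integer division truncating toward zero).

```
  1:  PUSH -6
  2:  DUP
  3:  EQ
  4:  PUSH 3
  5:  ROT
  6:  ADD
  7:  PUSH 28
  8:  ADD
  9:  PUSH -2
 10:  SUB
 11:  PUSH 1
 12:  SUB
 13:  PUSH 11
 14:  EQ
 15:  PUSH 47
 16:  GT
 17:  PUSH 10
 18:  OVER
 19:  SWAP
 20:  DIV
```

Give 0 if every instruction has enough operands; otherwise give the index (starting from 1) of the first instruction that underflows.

PUSH -6 -> -6
DUP     -> -6 -6
EQ      -> 1
PUSH 3  -> 1 3
ROT  — needs 3 operands, stack has 2 → underflow

5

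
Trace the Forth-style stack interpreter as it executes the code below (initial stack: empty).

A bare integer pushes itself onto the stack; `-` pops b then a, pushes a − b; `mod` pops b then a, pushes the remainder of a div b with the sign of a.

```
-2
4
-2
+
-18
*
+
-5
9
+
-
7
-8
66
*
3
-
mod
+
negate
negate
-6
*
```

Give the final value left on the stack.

-2      -2
4       -2 4
-2      -2 4 -2
+       -2 2
-18     -2 2 -18
*       -2 -36
+       -38
-5      -38 -5
9       -38 -5 9
+       -38 4
-       -42
7       -42 7
-8      -42 7 -8
66      -42 7 -8 66
*       -42 7 -528
3       -42 7 -528 3
-       -42 7 -531
mod     -42 7
+       -35
negate  35
negate  -35
-6      -35 -6
*       210

210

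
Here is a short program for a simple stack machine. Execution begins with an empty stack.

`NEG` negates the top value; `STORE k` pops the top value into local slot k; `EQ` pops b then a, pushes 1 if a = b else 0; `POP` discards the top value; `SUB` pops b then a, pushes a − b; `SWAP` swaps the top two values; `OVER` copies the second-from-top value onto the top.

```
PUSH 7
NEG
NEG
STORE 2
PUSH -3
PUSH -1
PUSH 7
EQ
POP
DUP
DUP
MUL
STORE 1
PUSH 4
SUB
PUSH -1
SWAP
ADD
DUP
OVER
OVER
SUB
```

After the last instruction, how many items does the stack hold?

3

PUSH 7  -> 7
NEG     -> -7
NEG     -> 7
STORE 2 -> (empty)
PUSH -3 -> -3
PUSH -1 -> -3 -1
PUSH 7  -> -3 -1 7
EQ      -> -3 0
POP     -> -3
DUP     -> -3 -3
DUP     -> -3 -3 -3
MUL     -> -3 9
STORE 1 -> -3
PUSH 4  -> -3 4
SUB     -> -7
PUSH -1 -> -7 -1
SWAP    -> -1 -7
ADD     -> -8
DUP     -> -8 -8
OVER    -> -8 -8 -8
OVER    -> -8 -8 -8 -8
SUB     -> -8 -8 0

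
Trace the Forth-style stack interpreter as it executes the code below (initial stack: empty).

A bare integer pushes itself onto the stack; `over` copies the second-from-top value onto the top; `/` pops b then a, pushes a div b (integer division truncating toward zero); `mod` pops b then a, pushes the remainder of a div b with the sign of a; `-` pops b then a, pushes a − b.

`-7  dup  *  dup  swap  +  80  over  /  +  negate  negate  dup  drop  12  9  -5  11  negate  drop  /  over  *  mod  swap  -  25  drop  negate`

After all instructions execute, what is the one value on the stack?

98

-7     : -7
dup    : -7 -7
*      : 49
dup    : 49 49
swap   : 49 49
+      : 98
80     : 98 80
over   : 98 80 98
/      : 98 0
+      : 98
negate : -98
negate : 98
dup    : 98 98
drop   : 98
12     : 98 12
9      : 98 12 9
-5     : 98 12 9 -5
11     : 98 12 9 -5 11
negate : 98 12 9 -5 -11
drop   : 98 12 9 -5
/      : 98 12 -1
over   : 98 12 -1 12
*      : 98 12 -12
mod    : 98 0
swap   : 0 98
-      : -98
25     : -98 25
drop   : -98
negate : 98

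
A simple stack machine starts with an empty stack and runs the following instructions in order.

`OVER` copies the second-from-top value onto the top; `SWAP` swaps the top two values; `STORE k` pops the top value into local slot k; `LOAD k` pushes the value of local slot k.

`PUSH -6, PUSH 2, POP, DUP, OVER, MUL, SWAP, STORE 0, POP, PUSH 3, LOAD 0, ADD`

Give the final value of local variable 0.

-6

PUSH -6 -> -6
PUSH 2  -> -6 2
POP     -> -6
DUP     -> -6 -6
OVER    -> -6 -6 -6
MUL     -> -6 36
SWAP    -> 36 -6
STORE 0 -> 36
POP     -> (empty)
PUSH 3  -> 3
LOAD 0  -> 3 -6
ADD     -> -3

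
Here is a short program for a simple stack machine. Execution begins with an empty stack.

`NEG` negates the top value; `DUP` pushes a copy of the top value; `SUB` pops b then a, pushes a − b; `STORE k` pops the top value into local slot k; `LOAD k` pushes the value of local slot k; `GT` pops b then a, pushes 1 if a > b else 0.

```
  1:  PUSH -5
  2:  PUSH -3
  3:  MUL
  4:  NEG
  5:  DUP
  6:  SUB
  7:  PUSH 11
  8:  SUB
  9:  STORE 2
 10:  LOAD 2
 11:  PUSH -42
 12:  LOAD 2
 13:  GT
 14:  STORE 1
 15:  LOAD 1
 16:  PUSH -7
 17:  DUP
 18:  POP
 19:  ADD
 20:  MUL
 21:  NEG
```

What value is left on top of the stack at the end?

-77

PUSH -5  -> [-5]
PUSH -3  -> [-5, -3]
MUL      -> [15]
NEG      -> [-15]
DUP      -> [-15, -15]
SUB      -> [0]
PUSH 11  -> [0, 11]
SUB      -> [-11]
STORE 2  -> []
LOAD 2   -> [-11]
PUSH -42 -> [-11, -42]
LOAD 2   -> [-11, -42, -11]
GT       -> [-11, 0]
STORE 1  -> [-11]
LOAD 1   -> [-11, 0]
PUSH -7  -> [-11, 0, -7]
DUP      -> [-11, 0, -7, -7]
POP      -> [-11, 0, -7]
ADD      -> [-11, -7]
MUL      -> [77]
NEG      -> [-77]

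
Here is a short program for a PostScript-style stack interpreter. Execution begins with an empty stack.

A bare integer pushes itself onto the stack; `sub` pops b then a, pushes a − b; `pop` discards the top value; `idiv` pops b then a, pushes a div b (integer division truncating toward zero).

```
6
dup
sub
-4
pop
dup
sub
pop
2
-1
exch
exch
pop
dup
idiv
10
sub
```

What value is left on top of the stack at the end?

-9

6    → [6]
dup  → [6, 6]
sub  → [0]
-4   → [0, -4]
pop  → [0]
dup  → [0, 0]
sub  → [0]
pop  → []
2    → [2]
-1   → [2, -1]
exch → [-1, 2]
exch → [2, -1]
pop  → [2]
dup  → [2, 2]
idiv → [1]
10   → [1, 10]
sub  → [-9]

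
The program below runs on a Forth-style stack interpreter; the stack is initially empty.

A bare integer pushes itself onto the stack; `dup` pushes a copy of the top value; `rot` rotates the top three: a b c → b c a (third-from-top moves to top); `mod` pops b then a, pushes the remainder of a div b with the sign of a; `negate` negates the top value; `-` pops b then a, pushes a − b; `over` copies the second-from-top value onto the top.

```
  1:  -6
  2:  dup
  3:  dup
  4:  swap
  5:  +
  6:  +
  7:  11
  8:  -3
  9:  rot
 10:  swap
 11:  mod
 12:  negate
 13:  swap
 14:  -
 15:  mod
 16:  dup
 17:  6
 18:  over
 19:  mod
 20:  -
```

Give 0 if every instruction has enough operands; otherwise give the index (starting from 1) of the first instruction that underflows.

15

-6     → [-6]
dup    → [-6, -6]
dup    → [-6, -6, -6]
swap   → [-6, -6, -6]
+      → [-6, -12]
+      → [-18]
11     → [-18, 11]
-3     → [-18, 11, -3]
rot    → [11, -3, -18]
swap   → [11, -18, -3]
mod    → [11, 0]
negate → [11, 0]
swap   → [0, 11]
-      → [-11]
mod  — needs 2 operands, stack has 1 → underflow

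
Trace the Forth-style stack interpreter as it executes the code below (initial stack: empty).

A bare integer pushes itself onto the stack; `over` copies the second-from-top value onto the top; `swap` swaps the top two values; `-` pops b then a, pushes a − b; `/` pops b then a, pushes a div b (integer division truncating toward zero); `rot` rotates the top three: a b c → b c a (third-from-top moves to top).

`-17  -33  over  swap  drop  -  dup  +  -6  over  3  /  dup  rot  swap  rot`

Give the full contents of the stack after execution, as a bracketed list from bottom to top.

-17  → -17
-33  → -17 -33
over → -17 -33 -17
swap → -17 -17 -33
drop → -17 -17
-    → 0
dup  → 0 0
+    → 0
-6   → 0 -6
over → 0 -6 0
3    → 0 -6 0 3
/    → 0 -6 0
dup  → 0 -6 0 0
rot  → 0 0 0 -6
swap → 0 0 -6 0
rot  → 0 -6 0 0

[0, -6, 0, 0]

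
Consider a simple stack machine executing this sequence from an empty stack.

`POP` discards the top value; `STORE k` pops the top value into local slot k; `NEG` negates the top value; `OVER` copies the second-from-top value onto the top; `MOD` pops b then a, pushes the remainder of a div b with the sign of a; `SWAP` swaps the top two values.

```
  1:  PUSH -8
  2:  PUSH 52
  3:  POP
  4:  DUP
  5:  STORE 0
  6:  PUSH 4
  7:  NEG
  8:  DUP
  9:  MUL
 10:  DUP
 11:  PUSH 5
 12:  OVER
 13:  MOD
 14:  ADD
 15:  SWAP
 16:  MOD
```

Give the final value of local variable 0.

PUSH -8  -8
PUSH 52  -8 52
POP      -8
DUP      -8 -8
STORE 0  -8
PUSH 4   -8 4
NEG      -8 -4
DUP      -8 -4 -4
MUL      -8 16
DUP      -8 16 16
PUSH 5   -8 16 16 5
OVER     -8 16 16 5 16
MOD      -8 16 16 5
ADD      -8 16 21
SWAP     -8 21 16
MOD      -8 5

-8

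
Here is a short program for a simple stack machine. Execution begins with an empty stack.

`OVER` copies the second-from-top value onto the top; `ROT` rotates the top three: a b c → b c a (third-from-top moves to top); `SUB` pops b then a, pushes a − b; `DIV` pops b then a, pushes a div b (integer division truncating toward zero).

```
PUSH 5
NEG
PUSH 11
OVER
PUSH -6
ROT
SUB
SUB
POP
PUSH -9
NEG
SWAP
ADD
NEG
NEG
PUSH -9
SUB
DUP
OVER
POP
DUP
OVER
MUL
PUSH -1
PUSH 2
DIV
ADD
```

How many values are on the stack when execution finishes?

PUSH 5   5
NEG      -5
PUSH 11  -5 11
OVER     -5 11 -5
PUSH -6  -5 11 -5 -6
ROT      -5 -5 -6 11
SUB      -5 -5 -17
SUB      -5 12
POP      -5
PUSH -9  -5 -9
NEG      -5 9
SWAP     9 -5
ADD      4
NEG      -4
NEG      4
PUSH -9  4 -9
SUB      13
DUP      13 13
OVER     13 13 13
POP      13 13
DUP      13 13 13
OVER     13 13 13 13
MUL      13 13 169
PUSH -1  13 13 169 -1
PUSH 2   13 13 169 -1 2
DIV      13 13 169 0
ADD      13 13 169

3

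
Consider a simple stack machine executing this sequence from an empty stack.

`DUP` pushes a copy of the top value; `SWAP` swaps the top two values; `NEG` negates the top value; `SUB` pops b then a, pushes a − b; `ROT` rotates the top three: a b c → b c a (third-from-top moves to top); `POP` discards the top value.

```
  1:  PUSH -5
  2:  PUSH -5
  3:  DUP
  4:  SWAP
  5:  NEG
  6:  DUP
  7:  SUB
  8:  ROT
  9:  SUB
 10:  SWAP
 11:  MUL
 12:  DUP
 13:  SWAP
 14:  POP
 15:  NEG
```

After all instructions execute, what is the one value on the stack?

25

PUSH -5 : [-5]
PUSH -5 : [-5, -5]
DUP     : [-5, -5, -5]
SWAP    : [-5, -5, -5]
NEG     : [-5, -5, 5]
DUP     : [-5, -5, 5, 5]
SUB     : [-5, -5, 0]
ROT     : [-5, 0, -5]
SUB     : [-5, 5]
SWAP    : [5, -5]
MUL     : [-25]
DUP     : [-25, -25]
SWAP    : [-25, -25]
POP     : [-25]
NEG     : [25]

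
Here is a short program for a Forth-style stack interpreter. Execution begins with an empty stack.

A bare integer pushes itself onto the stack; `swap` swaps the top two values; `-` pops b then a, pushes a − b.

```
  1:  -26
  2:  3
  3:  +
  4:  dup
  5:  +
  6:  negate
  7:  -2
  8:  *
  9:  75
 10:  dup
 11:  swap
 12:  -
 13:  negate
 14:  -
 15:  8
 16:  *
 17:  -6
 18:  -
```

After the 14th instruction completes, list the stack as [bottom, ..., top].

[-92]

-26    → -26
3      → -26 3
+      → -23
dup    → -23 -23
+      → -46
negate → 46
-2     → 46 -2
*      → -92
75     → -92 75
dup    → -92 75 75
swap   → -92 75 75
-      → -92 0
negate → -92 0
-      → -92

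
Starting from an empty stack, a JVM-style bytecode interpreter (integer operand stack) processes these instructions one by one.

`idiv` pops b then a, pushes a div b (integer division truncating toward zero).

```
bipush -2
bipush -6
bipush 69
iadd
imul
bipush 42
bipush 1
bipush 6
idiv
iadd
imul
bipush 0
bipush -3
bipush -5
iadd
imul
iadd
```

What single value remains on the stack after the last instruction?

bipush -2 → [-2]
bipush -6 → [-2, -6]
bipush 69 → [-2, -6, 69]
iadd      → [-2, 63]
imul      → [-126]
bipush 42 → [-126, 42]
bipush 1  → [-126, 42, 1]
bipush 6  → [-126, 42, 1, 6]
idiv      → [-126, 42, 0]
iadd      → [-126, 42]
imul      → [-5292]
bipush 0  → [-5292, 0]
bipush -3 → [-5292, 0, -3]
bipush -5 → [-5292, 0, -3, -5]
iadd      → [-5292, 0, -8]
imul      → [-5292, 0]
iadd      → [-5292]

-5292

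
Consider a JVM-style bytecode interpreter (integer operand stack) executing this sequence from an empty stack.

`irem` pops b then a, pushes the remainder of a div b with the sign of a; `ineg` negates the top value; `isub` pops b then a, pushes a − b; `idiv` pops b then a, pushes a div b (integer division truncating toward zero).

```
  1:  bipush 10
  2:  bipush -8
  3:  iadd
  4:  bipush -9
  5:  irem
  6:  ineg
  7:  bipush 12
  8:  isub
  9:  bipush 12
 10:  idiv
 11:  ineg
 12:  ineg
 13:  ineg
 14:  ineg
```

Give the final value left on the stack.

-1

bipush 10 → [10]
bipush -8 → [10, -8]
iadd      → [2]
bipush -9 → [2, -9]
irem      → [2]
ineg      → [-2]
bipush 12 → [-2, 12]
isub      → [-14]
bipush 12 → [-14, 12]
idiv      → [-1]
ineg      → [1]
ineg      → [-1]
ineg      → [1]
ineg      → [-1]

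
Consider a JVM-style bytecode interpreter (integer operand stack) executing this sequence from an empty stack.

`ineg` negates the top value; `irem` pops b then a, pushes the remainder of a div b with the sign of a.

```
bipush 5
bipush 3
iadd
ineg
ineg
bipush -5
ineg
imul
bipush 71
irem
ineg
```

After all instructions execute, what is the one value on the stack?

bipush 5   [5]
bipush 3   [5, 3]
iadd       [8]
ineg       [-8]
ineg       [8]
bipush -5  [8, -5]
ineg       [8, 5]
imul       [40]
bipush 71  [40, 71]
irem       [40]
ineg       [-40]

-40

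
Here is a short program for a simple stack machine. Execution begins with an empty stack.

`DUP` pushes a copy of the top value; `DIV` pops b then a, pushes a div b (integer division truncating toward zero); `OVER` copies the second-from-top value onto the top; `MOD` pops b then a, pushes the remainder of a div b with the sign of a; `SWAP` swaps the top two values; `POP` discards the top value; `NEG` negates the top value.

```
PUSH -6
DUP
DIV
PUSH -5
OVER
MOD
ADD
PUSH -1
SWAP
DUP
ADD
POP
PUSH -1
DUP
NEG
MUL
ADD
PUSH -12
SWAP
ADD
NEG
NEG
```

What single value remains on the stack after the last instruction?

-14

PUSH -6  : [-6]
DUP      : [-6, -6]
DIV      : [1]
PUSH -5  : [1, -5]
OVER     : [1, -5, 1]
MOD      : [1, 0]
ADD      : [1]
PUSH -1  : [1, -1]
SWAP     : [-1, 1]
DUP      : [-1, 1, 1]
ADD      : [-1, 2]
POP      : [-1]
PUSH -1  : [-1, -1]
DUP      : [-1, -1, -1]
NEG      : [-1, -1, 1]
MUL      : [-1, -1]
ADD      : [-2]
PUSH -12 : [-2, -12]
SWAP     : [-12, -2]
ADD      : [-14]
NEG      : [14]
NEG      : [-14]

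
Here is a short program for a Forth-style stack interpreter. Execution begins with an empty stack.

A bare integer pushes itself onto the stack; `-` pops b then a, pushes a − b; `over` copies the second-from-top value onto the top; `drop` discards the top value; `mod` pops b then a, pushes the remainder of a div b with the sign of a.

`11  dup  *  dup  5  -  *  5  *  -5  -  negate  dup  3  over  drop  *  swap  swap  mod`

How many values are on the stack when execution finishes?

11     -> 11
dup    -> 11 11
*      -> 121
dup    -> 121 121
5      -> 121 121 5
-      -> 121 116
*      -> 14036
5      -> 14036 5
*      -> 70180
-5     -> 70180 -5
-      -> 70185
negate -> -70185
dup    -> -70185 -70185
3      -> -70185 -70185 3
over   -> -70185 -70185 3 -70185
drop   -> -70185 -70185 3
*      -> -70185 -210555
swap   -> -210555 -70185
swap   -> -70185 -210555
mod    -> -70185

1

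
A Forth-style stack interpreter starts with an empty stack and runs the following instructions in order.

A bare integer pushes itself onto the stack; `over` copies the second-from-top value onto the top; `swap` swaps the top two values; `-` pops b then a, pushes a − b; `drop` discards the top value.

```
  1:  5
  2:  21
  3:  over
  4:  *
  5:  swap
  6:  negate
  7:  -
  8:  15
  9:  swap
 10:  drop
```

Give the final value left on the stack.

5       5
21      5 21
over    5 21 5
*       5 105
swap    105 5
negate  105 -5
-       110
15      110 15
swap    15 110
drop    15

15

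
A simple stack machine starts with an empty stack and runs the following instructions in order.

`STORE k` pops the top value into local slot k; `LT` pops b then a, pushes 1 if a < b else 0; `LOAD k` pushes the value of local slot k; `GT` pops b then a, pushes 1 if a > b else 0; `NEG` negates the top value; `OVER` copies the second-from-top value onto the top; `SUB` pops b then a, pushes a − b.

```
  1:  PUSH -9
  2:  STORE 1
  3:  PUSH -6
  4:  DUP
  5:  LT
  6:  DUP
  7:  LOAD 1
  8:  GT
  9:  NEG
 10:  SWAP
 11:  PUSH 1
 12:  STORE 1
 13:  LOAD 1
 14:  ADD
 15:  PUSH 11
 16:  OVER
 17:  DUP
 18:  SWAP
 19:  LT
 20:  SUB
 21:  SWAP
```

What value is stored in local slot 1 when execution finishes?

1

PUSH -9 -> [-9]
STORE 1 -> []
PUSH -6 -> [-6]
DUP     -> [-6, -6]
LT      -> [0]
DUP     -> [0, 0]
LOAD 1  -> [0, 0, -9]
GT      -> [0, 1]
NEG     -> [0, -1]
SWAP    -> [-1, 0]
PUSH 1  -> [-1, 0, 1]
STORE 1 -> [-1, 0]
LOAD 1  -> [-1, 0, 1]
ADD     -> [-1, 1]
PUSH 11 -> [-1, 1, 11]
OVER    -> [-1, 1, 11, 1]
DUP     -> [-1, 1, 11, 1, 1]
SWAP    -> [-1, 1, 11, 1, 1]
LT      -> [-1, 1, 11, 0]
SUB     -> [-1, 1, 11]
SWAP    -> [-1, 11, 1]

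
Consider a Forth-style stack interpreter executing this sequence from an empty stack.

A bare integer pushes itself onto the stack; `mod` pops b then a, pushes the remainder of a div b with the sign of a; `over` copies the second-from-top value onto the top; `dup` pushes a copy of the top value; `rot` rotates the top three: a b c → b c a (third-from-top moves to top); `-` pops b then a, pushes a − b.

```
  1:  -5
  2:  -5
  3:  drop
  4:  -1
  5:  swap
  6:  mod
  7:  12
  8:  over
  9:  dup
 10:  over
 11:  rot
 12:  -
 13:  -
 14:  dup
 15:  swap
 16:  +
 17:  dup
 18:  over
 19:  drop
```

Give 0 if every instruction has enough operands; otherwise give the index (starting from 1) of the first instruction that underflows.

-5   → [-5]
-5   → [-5, -5]
drop → [-5]
-1   → [-5, -1]
swap → [-1, -5]
mod  → [-1]
12   → [-1, 12]
over → [-1, 12, -1]
dup  → [-1, 12, -1, -1]
over → [-1, 12, -1, -1, -1]
rot  → [-1, 12, -1, -1, -1]
-    → [-1, 12, -1, 0]
-    → [-1, 12, -1]
dup  → [-1, 12, -1, -1]
swap → [-1, 12, -1, -1]
+    → [-1, 12, -2]
dup  → [-1, 12, -2, -2]
over → [-1, 12, -2, -2, -2]
drop → [-1, 12, -2, -2]

0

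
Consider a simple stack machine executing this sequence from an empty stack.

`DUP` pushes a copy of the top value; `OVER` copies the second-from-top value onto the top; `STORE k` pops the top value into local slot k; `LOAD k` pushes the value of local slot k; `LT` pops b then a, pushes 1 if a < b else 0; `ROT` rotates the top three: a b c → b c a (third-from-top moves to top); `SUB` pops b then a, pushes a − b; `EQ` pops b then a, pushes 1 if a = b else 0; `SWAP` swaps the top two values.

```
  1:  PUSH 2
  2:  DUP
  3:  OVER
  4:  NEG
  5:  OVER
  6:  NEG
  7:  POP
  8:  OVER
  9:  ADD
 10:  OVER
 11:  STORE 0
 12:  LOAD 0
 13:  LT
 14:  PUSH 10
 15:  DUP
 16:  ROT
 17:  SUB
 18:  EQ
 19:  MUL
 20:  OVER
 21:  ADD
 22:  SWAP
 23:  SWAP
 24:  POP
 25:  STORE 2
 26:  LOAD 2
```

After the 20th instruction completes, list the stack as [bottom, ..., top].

[2, 0, 2]

PUSH 2   2
DUP      2 2
OVER     2 2 2
NEG      2 2 -2
OVER     2 2 -2 2
NEG      2 2 -2 -2
POP      2 2 -2
OVER     2 2 -2 2
ADD      2 2 0
OVER     2 2 0 2
STORE 0  2 2 0
LOAD 0   2 2 0 2
LT       2 2 1
PUSH 10  2 2 1 10
DUP      2 2 1 10 10
ROT      2 2 10 10 1
SUB      2 2 10 9
EQ       2 2 0
MUL      2 0
OVER     2 0 2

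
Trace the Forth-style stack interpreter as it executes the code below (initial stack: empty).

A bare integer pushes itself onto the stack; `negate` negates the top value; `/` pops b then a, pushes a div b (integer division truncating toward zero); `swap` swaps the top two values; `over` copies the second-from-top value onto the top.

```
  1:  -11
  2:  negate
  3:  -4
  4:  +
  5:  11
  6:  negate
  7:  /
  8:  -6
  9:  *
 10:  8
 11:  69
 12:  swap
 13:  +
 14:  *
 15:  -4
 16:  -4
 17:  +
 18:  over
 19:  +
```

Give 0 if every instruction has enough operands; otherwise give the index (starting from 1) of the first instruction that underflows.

0

-11    -> -11
negate -> 11
-4     -> 11 -4
+      -> 7
11     -> 7 11
negate -> 7 -11
/      -> 0
-6     -> 0 -6
*      -> 0
8      -> 0 8
69     -> 0 8 69
swap   -> 0 69 8
+      -> 0 77
*      -> 0
-4     -> 0 -4
-4     -> 0 -4 -4
+      -> 0 -8
over   -> 0 -8 0
+      -> 0 -8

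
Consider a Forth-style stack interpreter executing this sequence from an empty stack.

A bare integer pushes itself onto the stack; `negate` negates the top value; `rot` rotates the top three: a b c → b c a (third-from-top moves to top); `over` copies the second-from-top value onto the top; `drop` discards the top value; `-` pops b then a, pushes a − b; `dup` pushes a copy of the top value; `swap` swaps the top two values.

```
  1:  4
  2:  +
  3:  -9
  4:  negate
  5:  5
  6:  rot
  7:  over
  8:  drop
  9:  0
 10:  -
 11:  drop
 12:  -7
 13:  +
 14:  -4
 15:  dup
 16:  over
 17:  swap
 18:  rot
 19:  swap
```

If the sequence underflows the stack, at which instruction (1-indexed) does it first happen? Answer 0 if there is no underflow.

4 : [4]
+  — needs 2 operands, stack has 1 → underflow

2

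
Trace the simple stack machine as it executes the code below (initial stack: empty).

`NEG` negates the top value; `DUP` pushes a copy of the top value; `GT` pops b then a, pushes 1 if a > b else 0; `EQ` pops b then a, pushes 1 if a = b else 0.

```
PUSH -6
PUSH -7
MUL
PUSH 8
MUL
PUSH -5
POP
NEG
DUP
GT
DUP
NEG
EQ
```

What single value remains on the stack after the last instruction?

PUSH -6 : [-6]
PUSH -7 : [-6, -7]
MUL     : [42]
PUSH 8  : [42, 8]
MUL     : [336]
PUSH -5 : [336, -5]
POP     : [336]
NEG     : [-336]
DUP     : [-336, -336]
GT      : [0]
DUP     : [0, 0]
NEG     : [0, 0]
EQ      : [1]

1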